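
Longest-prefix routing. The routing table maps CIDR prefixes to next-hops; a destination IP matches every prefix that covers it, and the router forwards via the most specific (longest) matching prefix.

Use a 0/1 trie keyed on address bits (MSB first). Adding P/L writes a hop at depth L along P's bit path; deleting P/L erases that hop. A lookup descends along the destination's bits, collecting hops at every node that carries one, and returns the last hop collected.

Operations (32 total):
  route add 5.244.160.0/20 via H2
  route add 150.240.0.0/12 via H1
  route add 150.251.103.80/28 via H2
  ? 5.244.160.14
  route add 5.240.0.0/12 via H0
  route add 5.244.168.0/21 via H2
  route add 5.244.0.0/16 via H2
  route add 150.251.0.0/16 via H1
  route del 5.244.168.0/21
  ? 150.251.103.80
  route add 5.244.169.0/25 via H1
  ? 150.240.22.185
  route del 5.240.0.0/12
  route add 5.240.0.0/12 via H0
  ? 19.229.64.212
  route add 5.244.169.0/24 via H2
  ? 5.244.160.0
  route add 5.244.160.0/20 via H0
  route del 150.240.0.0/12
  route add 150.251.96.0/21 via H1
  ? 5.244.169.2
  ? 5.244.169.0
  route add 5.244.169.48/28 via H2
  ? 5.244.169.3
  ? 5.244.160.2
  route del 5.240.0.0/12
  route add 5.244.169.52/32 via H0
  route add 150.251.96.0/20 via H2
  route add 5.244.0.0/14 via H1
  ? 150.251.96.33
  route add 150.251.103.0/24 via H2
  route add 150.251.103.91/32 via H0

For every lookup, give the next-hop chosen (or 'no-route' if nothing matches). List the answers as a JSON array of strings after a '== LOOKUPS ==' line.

Apply in order:
  add 5.244.160.0/20 -> H2 at depth 20
  add 150.240.0.0/12 -> H1 at depth 12
  add 150.251.103.80/28 -> H2 at depth 28
  Q 5.244.160.14: descend 00000101111101001010 ; hops seen [H2] ; pick H2
  add 5.240.0.0/12 -> H0 at depth 12
  add 5.244.168.0/21 -> H2 at depth 21
  add 5.244.0.0/16 -> H2 at depth 16
  add 150.251.0.0/16 -> H1 at depth 16
  - 5.244.168.0/21 clear@21
  Q 150.251.103.80: descend 1001011011111011011001110101 ; hops seen [H1,H1,H2] ; pick H2
  add 5.244.169.0/25 -> H1 at depth 25
  Q 150.240.22.185: descend 100101101111 ; hops seen [H1] ; pick H1
  - 5.240.0.0/12 clear@12
  add 5.240.0.0/12 -> H0 at depth 12
  Q 19.229.64.212: descend 000 ; hops seen [∅] ; pick no-route
  add 5.244.169.0/24 -> H2 at depth 24
  Q 5.244.160.0: descend 00000101111101001010 ; hops seen [H0,H2,H2] ; pick H2
  add 5.244.160.0/20 -> H0 at depth 20
  - 150.240.0.0/12 clear@12
  add 150.251.96.0/21 -> H1 at depth 21
  Q 5.244.169.2: descend 0000010111110100101010010 ; hops seen [H0,H2,H0,H2,H1] ; pick H1
  Q 5.244.169.0: descend 0000010111110100101010010 ; hops seen [H0,H2,H0,H2,H1] ; pick H1
  add 5.244.169.48/28 -> H2 at depth 28
  Q 5.244.169.3: descend 00000101111101001010100100 ; hops seen [H0,H2,H0,H2,H1] ; pick H1
  Q 5.244.160.2: descend 00000101111101001010 ; hops seen [H0,H2,H0] ; pick H0
  - 5.240.0.0/12 clear@12
  add 5.244.169.52/32 -> H0 at depth 32
  add 150.251.96.0/20 -> H2 at depth 20
  add 5.244.0.0/14 -> H1 at depth 14
  Q 150.251.96.33: descend 100101101111101101100 ; hops seen [H1,H2,H1] ; pick H1
  add 150.251.103.0/24 -> H2 at depth 24
  add 150.251.103.91/32 -> H0 at depth 32

== LOOKUPS ==
["H2","H2","H1","no-route","H2","H1","H1","H1","H0","H1"]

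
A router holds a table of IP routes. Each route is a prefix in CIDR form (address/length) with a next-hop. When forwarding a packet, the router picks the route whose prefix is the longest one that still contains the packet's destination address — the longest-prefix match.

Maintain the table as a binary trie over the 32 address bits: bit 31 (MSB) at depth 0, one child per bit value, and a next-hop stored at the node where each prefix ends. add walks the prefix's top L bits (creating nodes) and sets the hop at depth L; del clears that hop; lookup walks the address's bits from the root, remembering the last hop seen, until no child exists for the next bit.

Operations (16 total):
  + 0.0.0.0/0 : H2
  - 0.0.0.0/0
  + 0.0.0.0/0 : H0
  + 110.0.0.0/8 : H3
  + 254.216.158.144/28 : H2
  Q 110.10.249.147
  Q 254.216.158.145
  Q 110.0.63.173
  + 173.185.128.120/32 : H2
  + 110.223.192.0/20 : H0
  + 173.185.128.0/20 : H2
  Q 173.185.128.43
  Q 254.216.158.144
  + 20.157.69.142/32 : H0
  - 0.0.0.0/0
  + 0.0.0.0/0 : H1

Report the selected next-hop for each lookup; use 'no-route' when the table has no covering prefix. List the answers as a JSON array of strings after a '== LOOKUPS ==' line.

Apply in order:
  add 0.0.0.0/0 -> H2 at depth 0
  del 0.0.0.0/0 (clear depth 0)
  add 0.0.0.0/0 -> H0 at depth 0
  add 110.0.0.0/8 -> H3 at depth 8
  add 254.216.158.144/28 -> H2 at depth 28
  lookup 110.10.249.147: bits 01101110 walk d0:H0→d1:-→d2:-→d3:-→d4:-→d5:-→d6:-→d7:-→d8:H3 -> H3
  lookup 254.216.158.145: bits 1111111011011000100111101001 walk d0:H0→d1:-→d2:-→d3:-→d4:-→d5:-→d6:-→d7:-→d8:-→d9:-→d10:-→d11:-→d12:-→d13:-→d14:-→d15:-→d16:-→d17:-→d18:-→d19:-→d20:-→d21:-→d22:-→d23:-→d24:-→d25:-→d26:-→d27:-→d28:H2 -> H2
  lookup 110.0.63.173: bits 01101110 walk d0:H0→d1:-→d2:-→d3:-→d4:-→d5:-→d6:-→d7:-→d8:H3 -> H3
  add 173.185.128.120/32 -> H2 at depth 32
  add 110.223.192.0/20 -> H0 at depth 20
  add 173.185.128.0/20 -> H2 at depth 20
  lookup 173.185.128.43: bits 1010110110111001100000000 walk d0:H0→d1:-→d2:-→d3:-→d4:-→d5:-→d6:-→d7:-→d8:-→d9:-→d10:-→d11:-→d12:-→d13:-→d14:-→d15:-→d16:-→d17:-→d18:-→d19:-→d20:H2→d21:-→d22:-→d23:-→d24:-→d25:- -> H2
  lookup 254.216.158.144: bits 1111111011011000100111101001 walk d0:H0→d1:-→d2:-→d3:-→d4:-→d5:-→d6:-→d7:-→d8:-→d9:-→d10:-→d11:-→d12:-→d13:-→d14:-→d15:-→d16:-→d17:-→d18:-→d19:-→d20:-→d21:-→d22:-→d23:-→d24:-→d25:-→d26:-→d27:-→d28:H2 -> H2
  add 20.157.69.142/32 -> H0 at depth 32
  del 0.0.0.0/0 (clear depth 0)
  add 0.0.0.0/0 -> H1 at depth 0

== LOOKUPS ==
["H3","H2","H3","H2","H2"]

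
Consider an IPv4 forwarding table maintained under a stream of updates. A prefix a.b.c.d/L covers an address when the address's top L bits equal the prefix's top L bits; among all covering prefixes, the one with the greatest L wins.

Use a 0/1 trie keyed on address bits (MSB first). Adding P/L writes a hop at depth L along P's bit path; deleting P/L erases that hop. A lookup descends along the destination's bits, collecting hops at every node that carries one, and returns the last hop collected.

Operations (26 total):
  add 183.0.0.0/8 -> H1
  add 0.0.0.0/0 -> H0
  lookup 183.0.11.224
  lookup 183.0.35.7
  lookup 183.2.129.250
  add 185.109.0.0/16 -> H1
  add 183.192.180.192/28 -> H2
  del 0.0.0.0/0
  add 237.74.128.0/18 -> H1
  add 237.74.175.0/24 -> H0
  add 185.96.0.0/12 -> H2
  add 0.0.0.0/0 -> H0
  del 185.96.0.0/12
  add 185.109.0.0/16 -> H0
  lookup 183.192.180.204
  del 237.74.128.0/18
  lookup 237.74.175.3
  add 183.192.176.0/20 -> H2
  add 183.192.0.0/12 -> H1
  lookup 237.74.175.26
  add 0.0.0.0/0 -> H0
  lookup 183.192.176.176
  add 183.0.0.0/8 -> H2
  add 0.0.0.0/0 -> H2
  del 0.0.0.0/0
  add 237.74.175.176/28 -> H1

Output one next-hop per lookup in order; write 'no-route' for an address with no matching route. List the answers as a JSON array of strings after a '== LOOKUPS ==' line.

Apply in order:
  add 183.0.0.0/8 -> H1 at depth 8
  add 0.0.0.0/0 -> H0 at depth 0
  ? 183.0.11.224  path d0:H0→d1:-→d2:-→d3:-→d4:-→d5:-→d6:-→d7:-→d8:H1  best=H1
  ? 183.0.35.7  path d0:H0→d1:-→d2:-→d3:-→d4:-→d5:-→d6:-→d7:-→d8:H1  best=H1
  ? 183.2.129.250  path d0:H0→d1:-→d2:-→d3:-→d4:-→d5:-→d6:-→d7:-→d8:H1  best=H1
  add 185.109.0.0/16 -> H1 at depth 16
  add 183.192.180.192/28 -> H2 at depth 28
  - 0.0.0.0/0 clear@0
  add 237.74.128.0/18 -> H1 at depth 18
  add 237.74.175.0/24 -> H0 at depth 24
  add 185.96.0.0/12 -> H2 at depth 12
  add 0.0.0.0/0 -> H0 at depth 0
  - 185.96.0.0/12 clear@12
  add 185.109.0.0/16 -> H0 at depth 16
  ? 183.192.180.204  path d0:H0→d1:-→d2:-→d3:-→d4:-→d5:-→d6:-→d7:-→d8:H1→d9:-→d10:-→d11:-→d12:-→d13:-→d14:-→d15:-→d16:-→d17:-→d18:-→d19:-→d20:-→d21:-→d22:-→d23:-→d24:-→d25:-→d26:-→d27:-→d28:H2  best=H2
  - 237.74.128.0/18 clear@18
  ? 237.74.175.3  path d0:H0→d1:-→d2:-→d3:-→d4:-→d5:-→d6:-→d7:-→d8:-→d9:-→d10:-→d11:-→d12:-→d13:-→d14:-→d15:-→d16:-→d17:-→d18:-→d19:-→d20:-→d21:-→d22:-→d23:-→d24:H0  best=H0
  add 183.192.176.0/20 -> H2 at depth 20
  add 183.192.0.0/12 -> H1 at depth 12
  ? 237.74.175.26  path d0:H0→d1:-→d2:-→d3:-→d4:-→d5:-→d6:-→d7:-→d8:-→d9:-→d10:-→d11:-→d12:-→d13:-→d14:-→d15:-→d16:-→d17:-→d18:-→d19:-→d20:-→d21:-→d22:-→d23:-→d24:H0  best=H0
  add 0.0.0.0/0 -> H0 at depth 0
  ? 183.192.176.176  path d0:H0→d1:-→d2:-→d3:-→d4:-→d5:-→d6:-→d7:-→d8:H1→d9:-→d10:-→d11:-→d12:H1→d13:-→d14:-→d15:-→d16:-→d17:-→d18:-→d19:-→d20:H2→d21:-  best=H2
  add 183.0.0.0/8 -> H2 at depth 8
  add 0.0.0.0/0 -> H2 at depth 0
  - 0.0.0.0/0 clear@0
  add 237.74.175.176/28 -> H1 at depth 28

== LOOKUPS ==
["H1","H1","H1","H2","H0","H0","H2"]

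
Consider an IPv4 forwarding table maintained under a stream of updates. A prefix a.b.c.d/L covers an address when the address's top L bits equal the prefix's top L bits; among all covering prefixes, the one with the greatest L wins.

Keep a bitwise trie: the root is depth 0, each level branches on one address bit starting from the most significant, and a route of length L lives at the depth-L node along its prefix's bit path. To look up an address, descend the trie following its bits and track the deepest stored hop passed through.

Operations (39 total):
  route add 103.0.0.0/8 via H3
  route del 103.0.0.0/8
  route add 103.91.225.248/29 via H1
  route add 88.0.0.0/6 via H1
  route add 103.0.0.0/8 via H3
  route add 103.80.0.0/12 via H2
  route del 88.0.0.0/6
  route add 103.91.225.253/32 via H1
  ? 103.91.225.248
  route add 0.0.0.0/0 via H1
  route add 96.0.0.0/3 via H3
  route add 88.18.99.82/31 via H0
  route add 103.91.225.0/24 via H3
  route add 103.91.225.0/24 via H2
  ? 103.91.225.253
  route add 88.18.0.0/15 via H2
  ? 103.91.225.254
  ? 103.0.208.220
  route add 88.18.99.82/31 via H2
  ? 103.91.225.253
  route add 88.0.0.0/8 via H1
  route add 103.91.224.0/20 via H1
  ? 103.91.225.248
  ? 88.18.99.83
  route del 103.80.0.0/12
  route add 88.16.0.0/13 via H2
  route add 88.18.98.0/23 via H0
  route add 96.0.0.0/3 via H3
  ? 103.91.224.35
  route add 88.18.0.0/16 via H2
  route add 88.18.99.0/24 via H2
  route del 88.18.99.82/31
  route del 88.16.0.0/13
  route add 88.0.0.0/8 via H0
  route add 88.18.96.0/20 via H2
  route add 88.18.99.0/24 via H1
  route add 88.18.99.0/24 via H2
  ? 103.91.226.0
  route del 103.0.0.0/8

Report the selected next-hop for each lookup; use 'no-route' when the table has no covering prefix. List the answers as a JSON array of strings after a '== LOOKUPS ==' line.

Process each operation:
  add 103.0.0.0/8 -> H3 at depth 8
  - 103.0.0.0/8 clear@8
  add 103.91.225.248/29 -> H1 at depth 29
  add 88.0.0.0/6 -> H1 at depth 6
  add 103.0.0.0/8 -> H3 at depth 8
  add 103.80.0.0/12 -> H2 at depth 12
  - 88.0.0.0/6 clear@6
  add 103.91.225.253/32 -> H1 at depth 32
  ? 103.91.225.248  path d0:-→d1:-→d2:-→d3:-→d4:-→d5:-→d6:-→d7:-→d8:H3→d9:-→d10:-→d11:-→d12:H2→d13:-→d14:-→d15:-→d16:-→d17:-→d18:-→d19:-→d20:-→d21:-→d22:-→d23:-→d24:-→d25:-→d26:-→d27:-→d28:-→d29:H1  best=H1
  add 0.0.0.0/0 -> H1 at depth 0
  add 96.0.0.0/3 -> H3 at depth 3
  add 88.18.99.82/31 -> H0 at depth 31
  add 103.91.225.0/24 -> H3 at depth 24
  add 103.91.225.0/24 -> H2 at depth 24
  ? 103.91.225.253  path d0:H1→d1:-→d2:-→d3:H3→d4:-→d5:-→d6:-→d7:-→d8:H3→d9:-→d10:-→d11:-→d12:H2→d13:-→d14:-→d15:-→d16:-→d17:-→d18:-→d19:-→d20:-→d21:-→d22:-→d23:-→d24:H2→d25:-→d26:-→d27:-→d28:-→d29:H1→d30:-→d31:-→d32:H1  best=H1
  add 88.18.0.0/15 -> H2 at depth 15
  ? 103.91.225.254  path d0:H1→d1:-→d2:-→d3:H3→d4:-→d5:-→d6:-→d7:-→d8:H3→d9:-→d10:-→d11:-→d12:H2→d13:-→d14:-→d15:-→d16:-→d17:-→d18:-→d19:-→d20:-→d21:-→d22:-→d23:-→d24:H2→d25:-→d26:-→d27:-→d28:-→d29:H1→d30:-  best=H1
  ? 103.0.208.220  path d0:H1→d1:-→d2:-→d3:H3→d4:-→d5:-→d6:-→d7:-→d8:H3→d9:-  best=H3
  add 88.18.99.82/31 -> H2 at depth 31
  ? 103.91.225.253  path d0:H1→d1:-→d2:-→d3:H3→d4:-→d5:-→d6:-→d7:-→d8:H3→d9:-→d10:-→d11:-→d12:H2→d13:-→d14:-→d15:-→d16:-→d17:-→d18:-→d19:-→d20:-→d21:-→d22:-→d23:-→d24:H2→d25:-→d26:-→d27:-→d28:-→d29:H1→d30:-→d31:-→d32:H1  best=H1
  add 88.0.0.0/8 -> H1 at depth 8
  add 103.91.224.0/20 -> H1 at depth 20
  ? 103.91.225.248  path d0:H1→d1:-→d2:-→d3:H3→d4:-→d5:-→d6:-→d7:-→d8:H3→d9:-→d10:-→d11:-→d12:H2→d13:-→d14:-→d15:-→d16:-→d17:-→d18:-→d19:-→d20:H1→d21:-→d22:-→d23:-→d24:H2→d25:-→d26:-→d27:-→d28:-→d29:H1  best=H1
  ? 88.18.99.83  path d0:H1→d1:-→d2:-→d3:-→d4:-→d5:-→d6:-→d7:-→d8:H1→d9:-→d10:-→d11:-→d12:-→d13:-→d14:-→d15:H2→d16:-→d17:-→d18:-→d19:-→d20:-→d21:-→d22:-→d23:-→d24:-→d25:-→d26:-→d27:-→d28:-→d29:-→d30:-→d31:H2  best=H2
  - 103.80.0.0/12 clear@12
  add 88.16.0.0/13 -> H2 at depth 13
  add 88.18.98.0/23 -> H0 at depth 23
  add 96.0.0.0/3 -> H3 at depth 3
  ? 103.91.224.35  path d0:H1→d1:-→d2:-→d3:H3→d4:-→d5:-→d6:-→d7:-→d8:H3→d9:-→d10:-→d11:-→d12:-→d13:-→d14:-→d15:-→d16:-→d17:-→d18:-→d19:-→d20:H1→d21:-→d22:-→d23:-  best=H1
  add 88.18.0.0/16 -> H2 at depth 16
  add 88.18.99.0/24 -> H2 at depth 24
  - 88.18.99.82/31 clear@31
  - 88.16.0.0/13 clear@13
  add 88.0.0.0/8 -> H0 at depth 8
  add 88.18.96.0/20 -> H2 at depth 20
  add 88.18.99.0/24 -> H1 at depth 24
  add 88.18.99.0/24 -> H2 at depth 24
  ? 103.91.226.0  path d0:H1→d1:-→d2:-→d3:H3→d4:-→d5:-→d6:-→d7:-→d8:H3→d9:-→d10:-→d11:-→d12:-→d13:-→d14:-→d15:-→d16:-→d17:-→d18:-→d19:-→d20:H1→d21:-→d22:-  best=H1
  - 103.0.0.0/8 clear@8

== LOOKUPS ==
["H1","H1","H1","H3","H1","H1","H2","H1","H1"]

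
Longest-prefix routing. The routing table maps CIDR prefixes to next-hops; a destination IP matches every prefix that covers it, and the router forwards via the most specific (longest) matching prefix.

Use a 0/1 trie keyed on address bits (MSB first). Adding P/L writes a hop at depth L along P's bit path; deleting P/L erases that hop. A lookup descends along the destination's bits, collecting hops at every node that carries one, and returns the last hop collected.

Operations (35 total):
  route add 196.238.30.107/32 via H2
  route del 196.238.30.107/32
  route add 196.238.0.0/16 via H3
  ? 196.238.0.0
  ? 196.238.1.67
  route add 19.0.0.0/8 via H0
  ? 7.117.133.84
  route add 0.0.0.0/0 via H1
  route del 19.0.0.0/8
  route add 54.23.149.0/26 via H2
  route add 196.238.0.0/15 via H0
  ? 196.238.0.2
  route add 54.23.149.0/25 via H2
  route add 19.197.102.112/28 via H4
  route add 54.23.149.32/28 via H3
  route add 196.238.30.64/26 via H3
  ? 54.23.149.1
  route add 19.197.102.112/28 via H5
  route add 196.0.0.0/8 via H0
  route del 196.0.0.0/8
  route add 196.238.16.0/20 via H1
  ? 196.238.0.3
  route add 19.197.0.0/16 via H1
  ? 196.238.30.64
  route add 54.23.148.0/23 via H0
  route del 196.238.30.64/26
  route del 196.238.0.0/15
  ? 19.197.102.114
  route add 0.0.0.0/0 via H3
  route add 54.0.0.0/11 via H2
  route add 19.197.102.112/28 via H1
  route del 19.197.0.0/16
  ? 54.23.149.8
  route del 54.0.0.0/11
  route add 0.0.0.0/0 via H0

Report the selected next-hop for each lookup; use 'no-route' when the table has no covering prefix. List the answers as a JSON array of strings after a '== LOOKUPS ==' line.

Trace:
  + 196.238.30.107/32 (H2) depth=32
  - 196.238.30.107/32 clear@32
  + 196.238.0.0/16 (H3) depth=16
  lookup 196.238.0.0: bits 1100010011101110000 walk d0:-→d1:-→d2:-→d3:-→d4:-→d5:-→d6:-→d7:-→d8:-→d9:-→d10:-→d11:-→d12:-→d13:-→d14:-→d15:-→d16:H3→d17:-→d18:-→d19:- -> H3
  lookup 196.238.1.67: bits 1100010011101110000 walk d0:-→d1:-→d2:-→d3:-→d4:-→d5:-→d6:-→d7:-→d8:-→d9:-→d10:-→d11:-→d12:-→d13:-→d14:-→d15:-→d16:H3→d17:-→d18:-→d19:- -> H3
  + 19.0.0.0/8 (H0) depth=8
  lookup 7.117.133.84: bits 000 walk d0:-→d1:-→d2:-→d3:- -> no-route
  + 0.0.0.0/0 (H1) depth=0
  - 19.0.0.0/8 clear@8
  + 54.23.149.0/26 (H2) depth=26
  + 196.238.0.0/15 (H0) depth=15
  lookup 196.238.0.2: bits 1100010011101110000 walk d0:H1→d1:-→d2:-→d3:-→d4:-→d5:-→d6:-→d7:-→d8:-→d9:-→d10:-→d11:-→d12:-→d13:-→d14:-→d15:H0→d16:H3→d17:-→d18:-→d19:- -> H3
  + 54.23.149.0/25 (H2) depth=25
  + 19.197.102.112/28 (H4) depth=28
  + 54.23.149.32/28 (H3) depth=28
  + 196.238.30.64/26 (H3) depth=26
  lookup 54.23.149.1: bits 00110110000101111001010100 walk d0:H1→d1:-→d2:-→d3:-→d4:-→d5:-→d6:-→d7:-→d8:-→d9:-→d10:-→d11:-→d12:-→d13:-→d14:-→d15:-→d16:-→d17:-→d18:-→d19:-→d20:-→d21:-→d22:-→d23:-→d24:-→d25:H2→d26:H2 -> H2
  + 19.197.102.112/28 (H5) depth=28
  + 196.0.0.0/8 (H0) depth=8
  - 196.0.0.0/8 clear@8
  + 196.238.16.0/20 (H1) depth=20
  lookup 196.238.0.3: bits 1100010011101110000 walk d0:H1→d1:-→d2:-→d3:-→d4:-→d5:-→d6:-→d7:-→d8:-→d9:-→d10:-→d11:-→d12:-→d13:-→d14:-→d15:H0→d16:H3→d17:-→d18:-→d19:- -> H3
  + 19.197.0.0/16 (H1) depth=16
  lookup 196.238.30.64: bits 11000100111011100001111001 walk d0:H1→d1:-→d2:-→d3:-→d4:-→d5:-→d6:-→d7:-→d8:-→d9:-→d10:-→d11:-→d12:-→d13:-→d14:-→d15:H0→d16:H3→d17:-→d18:-→d19:-→d20:H1→d21:-→d22:-→d23:-→d24:-→d25:-→d26:H3 -> H3
  + 54.23.148.0/23 (H0) depth=23
  - 196.238.30.64/26 clear@26
  - 196.238.0.0/15 clear@15
  lookup 19.197.102.114: bits 0001001111000101011001100111 walk d0:H1→d1:-→d2:-→d3:-→d4:-→d5:-→d6:-→d7:-→d8:-→d9:-→d10:-→d11:-→d12:-→d13:-→d14:-→d15:-→d16:H1→d17:-→d18:-→d19:-→d20:-→d21:-→d22:-→d23:-→d24:-→d25:-→d26:-→d27:-→d28:H5 -> H5
  + 0.0.0.0/0 (H3) depth=0
  + 54.0.0.0/11 (H2) depth=11
  + 19.197.102.112/28 (H1) depth=28
  - 19.197.0.0/16 clear@16
  lookup 54.23.149.8: bits 00110110000101111001010100 walk d0:H3→d1:-→d2:-→d3:-→d4:-→d5:-→d6:-→d7:-→d8:-→d9:-→d10:-→d11:H2→d12:-→d13:-→d14:-→d15:-→d16:-→d17:-→d18:-→d19:-→d20:-→d21:-→d22:-→d23:H0→d24:-→d25:H2→d26:H2 -> H2
  - 54.0.0.0/11 clear@11
  + 0.0.0.0/0 (H0) depth=0

== LOOKUPS ==
["H3","H3","no-route","H3","H2","H3","H3","H5","H2"]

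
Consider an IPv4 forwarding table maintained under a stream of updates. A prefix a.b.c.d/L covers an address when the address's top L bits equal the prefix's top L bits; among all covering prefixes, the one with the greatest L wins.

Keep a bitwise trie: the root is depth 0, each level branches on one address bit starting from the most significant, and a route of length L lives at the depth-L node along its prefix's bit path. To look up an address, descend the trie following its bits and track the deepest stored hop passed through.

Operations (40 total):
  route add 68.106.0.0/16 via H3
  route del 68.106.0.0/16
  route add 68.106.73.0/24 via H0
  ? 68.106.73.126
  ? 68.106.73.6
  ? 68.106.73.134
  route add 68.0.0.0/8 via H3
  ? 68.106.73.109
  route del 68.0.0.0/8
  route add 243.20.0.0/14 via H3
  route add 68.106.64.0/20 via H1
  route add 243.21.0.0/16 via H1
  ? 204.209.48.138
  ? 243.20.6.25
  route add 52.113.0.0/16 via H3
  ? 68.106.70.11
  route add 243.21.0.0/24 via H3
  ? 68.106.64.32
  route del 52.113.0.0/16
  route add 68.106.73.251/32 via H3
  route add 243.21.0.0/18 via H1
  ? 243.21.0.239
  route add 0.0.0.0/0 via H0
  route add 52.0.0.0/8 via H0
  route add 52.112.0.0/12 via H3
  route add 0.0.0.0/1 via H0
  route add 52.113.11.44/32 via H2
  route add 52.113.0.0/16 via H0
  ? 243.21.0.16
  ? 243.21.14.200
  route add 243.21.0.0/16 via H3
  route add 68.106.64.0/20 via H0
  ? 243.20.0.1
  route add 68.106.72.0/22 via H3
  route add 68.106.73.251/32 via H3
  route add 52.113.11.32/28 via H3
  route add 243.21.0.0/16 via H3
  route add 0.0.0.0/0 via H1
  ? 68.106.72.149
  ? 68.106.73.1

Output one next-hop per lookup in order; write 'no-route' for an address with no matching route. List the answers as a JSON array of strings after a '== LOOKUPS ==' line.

Trace:
  add 68.106.0.0/16 -> H3 at depth 16
  del 68.106.0.0/16 (clear depth 16)
  add 68.106.73.0/24 -> H0 at depth 24
  lookup 68.106.73.126: bits 010001000110101001001001 walk d0:-→d1:-→d2:-→d3:-→d4:-→d5:-→d6:-→d7:-→d8:-→d9:-→d10:-→d11:-→d12:-→d13:-→d14:-→d15:-→d16:-→d17:-→d18:-→d19:-→d20:-→d21:-→d22:-→d23:-→d24:H0 -> H0
  lookup 68.106.73.6: bits 010001000110101001001001 walk d0:-→d1:-→d2:-→d3:-→d4:-→d5:-→d6:-→d7:-→d8:-→d9:-→d10:-→d11:-→d12:-→d13:-→d14:-→d15:-→d16:-→d17:-→d18:-→d19:-→d20:-→d21:-→d22:-→d23:-→d24:H0 -> H0
  lookup 68.106.73.134: bits 010001000110101001001001 walk d0:-→d1:-→d2:-→d3:-→d4:-→d5:-→d6:-→d7:-→d8:-→d9:-→d10:-→d11:-→d12:-→d13:-→d14:-→d15:-→d16:-→d17:-→d18:-→d19:-→d20:-→d21:-→d22:-→d23:-→d24:H0 -> H0
  add 68.0.0.0/8 -> H3 at depth 8
  lookup 68.106.73.109: bits 010001000110101001001001 walk d0:-→d1:-→d2:-→d3:-→d4:-→d5:-→d6:-→d7:-→d8:H3→d9:-→d10:-→d11:-→d12:-→d13:-→d14:-→d15:-→d16:-→d17:-→d18:-→d19:-→d20:-→d21:-→d22:-→d23:-→d24:H0 -> H0
  del 68.0.0.0/8 (clear depth 8)
  add 243.20.0.0/14 -> H3 at depth 14
  add 68.106.64.0/20 -> H1 at depth 20
  add 243.21.0.0/16 -> H1 at depth 16
  lookup 204.209.48.138: bits 11 walk d0:-→d1:-→d2:- -> no-route
  lookup 243.20.6.25: bits 111100110001010 walk d0:-→d1:-→d2:-→d3:-→d4:-→d5:-→d6:-→d7:-→d8:-→d9:-→d10:-→d11:-→d12:-→d13:-→d14:H3→d15:- -> H3
  add 52.113.0.0/16 -> H3 at depth 16
  lookup 68.106.70.11: bits 01000100011010100100 walk d0:-→d1:-→d2:-→d3:-→d4:-→d5:-→d6:-→d7:-→d8:-→d9:-→d10:-→d11:-→d12:-→d13:-→d14:-→d15:-→d16:-→d17:-→d18:-→d19:-→d20:H1 -> H1
  add 243.21.0.0/24 -> H3 at depth 24
  lookup 68.106.64.32: bits 01000100011010100100 walk d0:-→d1:-→d2:-→d3:-→d4:-→d5:-→d6:-→d7:-→d8:-→d9:-→d10:-→d11:-→d12:-→d13:-→d14:-→d15:-→d16:-→d17:-→d18:-→d19:-→d20:H1 -> H1
  del 52.113.0.0/16 (clear depth 16)
  add 68.106.73.251/32 -> H3 at depth 32
  add 243.21.0.0/18 -> H1 at depth 18
  lookup 243.21.0.239: bits 111100110001010100000000 walk d0:-→d1:-→d2:-→d3:-→d4:-→d5:-→d6:-→d7:-→d8:-→d9:-→d10:-→d11:-→d12:-→d13:-→d14:H3→d15:-→d16:H1→d17:-→d18:H1→d19:-→d20:-→d21:-→d22:-→d23:-→d24:H3 -> H3
  add 0.0.0.0/0 -> H0 at depth 0
  add 52.0.0.0/8 -> H0 at depth 8
  add 52.112.0.0/12 -> H3 at depth 12
  add 0.0.0.0/1 -> H0 at depth 1
  add 52.113.11.44/32 -> H2 at depth 32
  add 52.113.0.0/16 -> H0 at depth 16
  lookup 243.21.0.16: bits 111100110001010100000000 walk d0:H0→d1:-→d2:-→d3:-→d4:-→d5:-→d6:-→d7:-→d8:-→d9:-→d10:-→d11:-→d12:-→d13:-→d14:H3→d15:-→d16:H1→d17:-→d18:H1→d19:-→d20:-→d21:-→d22:-→d23:-→d24:H3 -> H3
  lookup 243.21.14.200: bits 11110011000101010000 walk d0:H0→d1:-→d2:-→d3:-→d4:-→d5:-→d6:-→d7:-→d8:-→d9:-→d10:-→d11:-→d12:-→d13:-→d14:H3→d15:-→d16:H1→d17:-→d18:H1→d19:-→d20:- -> H1
  add 243.21.0.0/16 -> H3 at depth 16
  add 68.106.64.0/20 -> H0 at depth 20
  lookup 243.20.0.1: bits 111100110001010 walk d0:H0→d1:-→d2:-→d3:-→d4:-→d5:-→d6:-→d7:-→d8:-→d9:-→d10:-→d11:-→d12:-→d13:-→d14:H3→d15:- -> H3
  add 68.106.72.0/22 -> H3 at depth 22
  add 68.106.73.251/32 -> H3 at depth 32
  add 52.113.11.32/28 -> H3 at depth 28
  add 243.21.0.0/16 -> H3 at depth 16
  add 0.0.0.0/0 -> H1 at depth 0
  lookup 68.106.72.149: bits 01000100011010100100100 walk d0:H1→d1:H0→d2:-→d3:-→d4:-→d5:-→d6:-→d7:-→d8:-→d9:-→d10:-→d11:-→d12:-→d13:-→d14:-→d15:-→d16:-→d17:-→d18:-→d19:-→d20:H0→d21:-→d22:H3→d23:- -> H3
  lookup 68.106.73.1: bits 010001000110101001001001 walk d0:H1→d1:H0→d2:-→d3:-→d4:-→d5:-→d6:-→d7:-→d8:-→d9:-→d10:-→d11:-→d12:-→d13:-→d14:-→d15:-→d16:-→d17:-→d18:-→d19:-→d20:H0→d21:-→d22:H3→d23:-→d24:H0 -> H0

== LOOKUPS ==
["H0","H0","H0","H0","no-route","H3","H1","H1","H3","H3","H1","H3","H3","H0"]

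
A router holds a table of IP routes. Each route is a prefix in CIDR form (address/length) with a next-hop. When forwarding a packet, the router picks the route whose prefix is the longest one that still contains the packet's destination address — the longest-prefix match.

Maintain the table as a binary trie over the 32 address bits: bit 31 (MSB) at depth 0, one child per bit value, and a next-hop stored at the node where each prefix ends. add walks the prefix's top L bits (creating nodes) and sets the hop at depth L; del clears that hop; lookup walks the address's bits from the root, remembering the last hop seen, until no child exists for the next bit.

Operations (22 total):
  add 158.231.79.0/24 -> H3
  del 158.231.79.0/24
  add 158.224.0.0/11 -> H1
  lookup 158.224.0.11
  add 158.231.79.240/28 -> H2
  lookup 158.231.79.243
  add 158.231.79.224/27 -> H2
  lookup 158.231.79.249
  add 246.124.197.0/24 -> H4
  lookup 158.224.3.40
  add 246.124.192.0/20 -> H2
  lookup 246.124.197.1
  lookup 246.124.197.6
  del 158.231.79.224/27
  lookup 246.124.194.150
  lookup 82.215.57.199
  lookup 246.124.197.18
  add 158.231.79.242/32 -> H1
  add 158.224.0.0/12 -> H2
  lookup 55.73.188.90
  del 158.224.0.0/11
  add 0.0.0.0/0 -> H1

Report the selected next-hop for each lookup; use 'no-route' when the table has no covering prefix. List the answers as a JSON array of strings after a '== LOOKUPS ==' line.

Apply in order:
  add 158.231.79.0/24 -> H3 at depth 24
  del 158.231.79.0/24 (clear depth 24)
  add 158.224.0.0/11 -> H1 at depth 11
  ? 158.224.0.11  path d0:-→d1:-→d2:-→d3:-→d4:-→d5:-→d6:-→d7:-→d8:-→d9:-→d10:-→d11:H1→d12:-→d13:-  best=H1
  add 158.231.79.240/28 -> H2 at depth 28
  ? 158.231.79.243  path d0:-→d1:-→d2:-→d3:-→d4:-→d5:-→d6:-→d7:-→d8:-→d9:-→d10:-→d11:H1→d12:-→d13:-→d14:-→d15:-→d16:-→d17:-→d18:-→d19:-→d20:-→d21:-→d22:-→d23:-→d24:-→d25:-→d26:-→d27:-→d28:H2  best=H2
  add 158.231.79.224/27 -> H2 at depth 27
  ? 158.231.79.249  path d0:-→d1:-→d2:-→d3:-→d4:-→d5:-→d6:-→d7:-→d8:-→d9:-→d10:-→d11:H1→d12:-→d13:-→d14:-→d15:-→d16:-→d17:-→d18:-→d19:-→d20:-→d21:-→d22:-→d23:-→d24:-→d25:-→d26:-→d27:H2→d28:H2  best=H2
  add 246.124.197.0/24 -> H4 at depth 24
  ? 158.224.3.40  path d0:-→d1:-→d2:-→d3:-→d4:-→d5:-→d6:-→d7:-→d8:-→d9:-→d10:-→d11:H1→d12:-→d13:-  best=H1
  add 246.124.192.0/20 -> H2 at depth 20
  ? 246.124.197.1  path d0:-→d1:-→d2:-→d3:-→d4:-→d5:-→d6:-→d7:-→d8:-→d9:-→d10:-→d11:-→d12:-→d13:-→d14:-→d15:-→d16:-→d17:-→d18:-→d19:-→d20:H2→d21:-→d22:-→d23:-→d24:H4  best=H4
  ? 246.124.197.6  path d0:-→d1:-→d2:-→d3:-→d4:-→d5:-→d6:-→d7:-→d8:-→d9:-→d10:-→d11:-→d12:-→d13:-→d14:-→d15:-→d16:-→d17:-→d18:-→d19:-→d20:H2→d21:-→d22:-→d23:-→d24:H4  best=H4
  del 158.231.79.224/27 (clear depth 27)
  ? 246.124.194.150  path d0:-→d1:-→d2:-→d3:-→d4:-→d5:-→d6:-→d7:-→d8:-→d9:-→d10:-→d11:-→d12:-→d13:-→d14:-→d15:-→d16:-→d17:-→d18:-→d19:-→d20:H2→d21:-  best=H2
  ? 82.215.57.199  path d0:-  best=no-route
  ? 246.124.197.18  path d0:-→d1:-→d2:-→d3:-→d4:-→d5:-→d6:-→d7:-→d8:-→d9:-→d10:-→d11:-→d12:-→d13:-→d14:-→d15:-→d16:-→d17:-→d18:-→d19:-→d20:H2→d21:-→d22:-→d23:-→d24:H4  best=H4
  add 158.231.79.242/32 -> H1 at depth 32
  add 158.224.0.0/12 -> H2 at depth 12
  ? 55.73.188.90  path d0:-  best=no-route
  del 158.224.0.0/11 (clear depth 11)
  add 0.0.0.0/0 -> H1 at depth 0

== LOOKUPS ==
["H1","H2","H2","H1","H4","H4","H2","no-route","H4","no-route"]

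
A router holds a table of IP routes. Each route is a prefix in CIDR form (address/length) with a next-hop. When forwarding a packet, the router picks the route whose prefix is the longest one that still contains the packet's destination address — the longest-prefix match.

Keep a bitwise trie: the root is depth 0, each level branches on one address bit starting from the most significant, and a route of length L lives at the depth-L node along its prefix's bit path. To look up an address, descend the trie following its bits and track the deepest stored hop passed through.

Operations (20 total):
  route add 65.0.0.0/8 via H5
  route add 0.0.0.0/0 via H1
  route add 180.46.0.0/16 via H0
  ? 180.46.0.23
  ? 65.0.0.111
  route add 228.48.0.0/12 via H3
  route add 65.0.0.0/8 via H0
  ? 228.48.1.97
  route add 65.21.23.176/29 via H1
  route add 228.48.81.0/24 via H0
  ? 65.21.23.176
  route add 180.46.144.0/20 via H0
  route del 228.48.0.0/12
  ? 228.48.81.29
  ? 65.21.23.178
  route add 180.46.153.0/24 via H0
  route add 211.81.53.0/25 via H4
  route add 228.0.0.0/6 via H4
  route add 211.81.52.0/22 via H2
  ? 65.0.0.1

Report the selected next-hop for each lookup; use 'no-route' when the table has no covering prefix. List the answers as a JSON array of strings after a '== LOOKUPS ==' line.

Process each operation:
  add 65.0.0.0/8 -> H5 at depth 8
  add 0.0.0.0/0 -> H1 at depth 0
  add 180.46.0.0/16 -> H0 at depth 16
  Q 180.46.0.23: descend 1011010000101110 ; hops seen [H1,H0] ; pick H0
  Q 65.0.0.111: descend 01000001 ; hops seen [H1,H5] ; pick H5
  add 228.48.0.0/12 -> H3 at depth 12
  add 65.0.0.0/8 -> H0 at depth 8
  Q 228.48.1.97: descend 111001000011 ; hops seen [H1,H3] ; pick H3
  add 65.21.23.176/29 -> H1 at depth 29
  add 228.48.81.0/24 -> H0 at depth 24
  Q 65.21.23.176: descend 01000001000101010001011110110 ; hops seen [H1,H0,H1] ; pick H1
  add 180.46.144.0/20 -> H0 at depth 20
  del 228.48.0.0/12 (clear depth 12)
  Q 228.48.81.29: descend 111001000011000001010001 ; hops seen [H1,H0] ; pick H0
  Q 65.21.23.178: descend 01000001000101010001011110110 ; hops seen [H1,H0,H1] ; pick H1
  add 180.46.153.0/24 -> H0 at depth 24
  add 211.81.53.0/25 -> H4 at depth 25
  add 228.0.0.0/6 -> H4 at depth 6
  add 211.81.52.0/22 -> H2 at depth 22
  Q 65.0.0.1: descend 01000001000 ; hops seen [H1,H0] ; pick H0

== LOOKUPS ==
["H0","H5","H3","H1","H0","H1","H0"]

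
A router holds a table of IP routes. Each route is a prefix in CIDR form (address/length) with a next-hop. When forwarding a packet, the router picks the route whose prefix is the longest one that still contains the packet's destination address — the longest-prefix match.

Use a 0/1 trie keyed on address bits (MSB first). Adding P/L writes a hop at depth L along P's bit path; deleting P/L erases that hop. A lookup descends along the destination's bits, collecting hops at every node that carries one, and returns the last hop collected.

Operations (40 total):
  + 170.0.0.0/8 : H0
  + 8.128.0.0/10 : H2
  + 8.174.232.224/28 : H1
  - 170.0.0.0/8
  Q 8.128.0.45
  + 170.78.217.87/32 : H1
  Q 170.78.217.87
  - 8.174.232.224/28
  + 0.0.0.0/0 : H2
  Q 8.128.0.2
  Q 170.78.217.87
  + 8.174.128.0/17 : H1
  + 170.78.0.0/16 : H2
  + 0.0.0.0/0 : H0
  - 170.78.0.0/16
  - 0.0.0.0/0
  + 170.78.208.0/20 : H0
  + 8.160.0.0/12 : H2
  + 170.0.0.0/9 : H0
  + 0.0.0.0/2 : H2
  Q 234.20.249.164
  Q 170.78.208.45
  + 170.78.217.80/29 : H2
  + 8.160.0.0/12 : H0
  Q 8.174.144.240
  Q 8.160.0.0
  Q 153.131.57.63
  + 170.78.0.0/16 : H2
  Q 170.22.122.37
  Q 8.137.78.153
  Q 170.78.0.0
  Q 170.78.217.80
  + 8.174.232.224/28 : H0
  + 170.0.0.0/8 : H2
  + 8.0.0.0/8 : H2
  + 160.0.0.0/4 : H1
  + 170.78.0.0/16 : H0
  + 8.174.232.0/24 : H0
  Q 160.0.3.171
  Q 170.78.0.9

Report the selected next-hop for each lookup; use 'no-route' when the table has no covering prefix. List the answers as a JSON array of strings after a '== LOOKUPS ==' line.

Process each operation:
  add 170.0.0.0/8 -> H0 at depth 8
  add 8.128.0.0/10 -> H2 at depth 10
  add 8.174.232.224/28 -> H1 at depth 28
  del 170.0.0.0/8 (clear depth 8)
  ? 8.128.0.45  path d0:-→d1:-→d2:-→d3:-→d4:-→d5:-→d6:-→d7:-→d8:-→d9:-→d10:H2  best=H2
  add 170.78.217.87/32 -> H1 at depth 32
  ? 170.78.217.87  path d0:-→d1:-→d2:-→d3:-→d4:-→d5:-→d6:-→d7:-→d8:-→d9:-→d10:-→d11:-→d12:-→d13:-→d14:-→d15:-→d16:-→d17:-→d18:-→d19:-→d20:-→d21:-→d22:-→d23:-→d24:-→d25:-→d26:-→d27:-→d28:-→d29:-→d30:-→d31:-→d32:H1  best=H1
  del 8.174.232.224/28 (clear depth 28)
  add 0.0.0.0/0 -> H2 at depth 0
  ? 8.128.0.2  path d0:H2→d1:-→d2:-→d3:-→d4:-→d5:-→d6:-→d7:-→d8:-→d9:-→d10:H2  best=H2
  ? 170.78.217.87  path d0:H2→d1:-→d2:-→d3:-→d4:-→d5:-→d6:-→d7:-→d8:-→d9:-→d10:-→d11:-→d12:-→d13:-→d14:-→d15:-→d16:-→d17:-→d18:-→d19:-→d20:-→d21:-→d22:-→d23:-→d24:-→d25:-→d26:-→d27:-→d28:-→d29:-→d30:-→d31:-→d32:H1  best=H1
  add 8.174.128.0/17 -> H1 at depth 17
  add 170.78.0.0/16 -> H2 at depth 16
  add 0.0.0.0/0 -> H0 at depth 0
  del 170.78.0.0/16 (clear depth 16)
  del 0.0.0.0/0 (clear depth 0)
  add 170.78.208.0/20 -> H0 at depth 20
  add 8.160.0.0/12 -> H2 at depth 12
  add 170.0.0.0/9 -> H0 at depth 9
  add 0.0.0.0/2 -> H2 at depth 2
  ? 234.20.249.164  path d0:-→d1:-  best=no-route
  ? 170.78.208.45  path d0:-→d1:-→d2:-→d3:-→d4:-→d5:-→d6:-→d7:-→d8:-→d9:H0→d10:-→d11:-→d12:-→d13:-→d14:-→d15:-→d16:-→d17:-→d18:-→d19:-→d20:H0  best=H0
  add 170.78.217.80/29 -> H2 at depth 29
  add 8.160.0.0/12 -> H0 at depth 12
  ? 8.174.144.240  path d0:-→d1:-→d2:H2→d3:-→d4:-→d5:-→d6:-→d7:-→d8:-→d9:-→d10:H2→d11:-→d12:H0→d13:-→d14:-→d15:-→d16:-→d17:H1  best=H1
  ? 8.160.0.0  path d0:-→d1:-→d2:H2→d3:-→d4:-→d5:-→d6:-→d7:-→d8:-→d9:-→d10:H2→d11:-→d12:H0  best=H0
  ? 153.131.57.63  path d0:-→d1:-→d2:-  best=no-route
  add 170.78.0.0/16 -> H2 at depth 16
  ? 170.22.122.37  path d0:-→d1:-→d2:-→d3:-→d4:-→d5:-→d6:-→d7:-→d8:-→d9:H0  best=H0
  ? 8.137.78.153  path d0:-→d1:-→d2:H2→d3:-→d4:-→d5:-→d6:-→d7:-→d8:-→d9:-→d10:H2  best=H2
  ? 170.78.0.0  path d0:-→d1:-→d2:-→d3:-→d4:-→d5:-→d6:-→d7:-→d8:-→d9:H0→d10:-→d11:-→d12:-→d13:-→d14:-→d15:-→d16:H2  best=H2
  ? 170.78.217.80  path d0:-→d1:-→d2:-→d3:-→d4:-→d5:-→d6:-→d7:-→d8:-→d9:H0→d10:-→d11:-→d12:-→d13:-→d14:-→d15:-→d16:H2→d17:-→d18:-→d19:-→d20:H0→d21:-→d22:-→d23:-→d24:-→d25:-→d26:-→d27:-→d28:-→d29:H2  best=H2
  add 8.174.232.224/28 -> H0 at depth 28
  add 170.0.0.0/8 -> H2 at depth 8
  add 8.0.0.0/8 -> H2 at depth 8
  add 160.0.0.0/4 -> H1 at depth 4
  add 170.78.0.0/16 -> H0 at depth 16
  add 8.174.232.0/24 -> H0 at depth 24
  ? 160.0.3.171  path d0:-→d1:-→d2:-→d3:-→d4:H1  best=H1
  ? 170.78.0.9  path d0:-→d1:-→d2:-→d3:-→d4:H1→d5:-→d6:-→d7:-→d8:H2→d9:H0→d10:-→d11:-→d12:-→d13:-→d14:-→d15:-→d16:H0  best=H0

== LOOKUPS ==
["H2","H1","H2","H1","no-route","H0","H1","H0","no-route","H0","H2","H2","H2","H1","H0"]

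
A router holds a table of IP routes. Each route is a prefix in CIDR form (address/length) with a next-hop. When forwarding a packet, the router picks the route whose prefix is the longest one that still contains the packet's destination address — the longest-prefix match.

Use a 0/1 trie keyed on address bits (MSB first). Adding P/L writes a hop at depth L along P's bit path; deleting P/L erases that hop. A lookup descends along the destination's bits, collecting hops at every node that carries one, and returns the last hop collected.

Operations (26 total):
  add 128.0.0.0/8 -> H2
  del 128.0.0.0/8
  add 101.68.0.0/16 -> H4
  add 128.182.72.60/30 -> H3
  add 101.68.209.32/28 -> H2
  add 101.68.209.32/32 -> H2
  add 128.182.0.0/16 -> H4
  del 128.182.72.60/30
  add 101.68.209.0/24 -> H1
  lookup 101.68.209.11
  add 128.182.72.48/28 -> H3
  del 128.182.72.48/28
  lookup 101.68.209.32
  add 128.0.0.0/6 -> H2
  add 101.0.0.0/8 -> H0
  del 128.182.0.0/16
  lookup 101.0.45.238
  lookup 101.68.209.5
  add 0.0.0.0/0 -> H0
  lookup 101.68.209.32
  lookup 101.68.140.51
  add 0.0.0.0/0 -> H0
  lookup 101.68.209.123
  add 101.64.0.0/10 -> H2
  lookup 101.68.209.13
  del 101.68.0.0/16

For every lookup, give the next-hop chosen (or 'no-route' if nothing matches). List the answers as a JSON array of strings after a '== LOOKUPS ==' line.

Process each operation:
  add 128.0.0.0/8 -> H2 at depth 8
  del 128.0.0.0/8 (clear depth 8)
  add 101.68.0.0/16 -> H4 at depth 16
  add 128.182.72.60/30 -> H3 at depth 30
  add 101.68.209.32/28 -> H2 at depth 28
  add 101.68.209.32/32 -> H2 at depth 32
  add 128.182.0.0/16 -> H4 at depth 16
  del 128.182.72.60/30 (clear depth 30)
  add 101.68.209.0/24 -> H1 at depth 24
  Q 101.68.209.11: descend 01100101010001001101000100 ; hops seen [H4,H1] ; pick H1
  add 128.182.72.48/28 -> H3 at depth 28
  del 128.182.72.48/28 (clear depth 28)
  Q 101.68.209.32: descend 01100101010001001101000100100000 ; hops seen [H4,H1,H2,H2] ; pick H2
  add 128.0.0.0/6 -> H2 at depth 6
  add 101.0.0.0/8 -> H0 at depth 8
  del 128.182.0.0/16 (clear depth 16)
  Q 101.0.45.238: descend 011001010 ; hops seen [H0] ; pick H0
  Q 101.68.209.5: descend 01100101010001001101000100 ; hops seen [H0,H4,H1] ; pick H1
  add 0.0.0.0/0 -> H0 at depth 0
  Q 101.68.209.32: descend 01100101010001001101000100100000 ; hops seen [H0,H0,H4,H1,H2,H2] ; pick H2
  Q 101.68.140.51: descend 01100101010001001 ; hops seen [H0,H0,H4] ; pick H4
  add 0.0.0.0/0 -> H0 at depth 0
  Q 101.68.209.123: descend 0110010101000100110100010 ; hops seen [H0,H0,H4,H1] ; pick H1
  add 101.64.0.0/10 -> H2 at depth 10
  Q 101.68.209.13: descend 01100101010001001101000100 ; hops seen [H0,H0,H2,H4,H1] ; pick H1
  del 101.68.0.0/16 (clear depth 16)

== LOOKUPS ==
["H1","H2","H0","H1","H2","H4","H1","H1"]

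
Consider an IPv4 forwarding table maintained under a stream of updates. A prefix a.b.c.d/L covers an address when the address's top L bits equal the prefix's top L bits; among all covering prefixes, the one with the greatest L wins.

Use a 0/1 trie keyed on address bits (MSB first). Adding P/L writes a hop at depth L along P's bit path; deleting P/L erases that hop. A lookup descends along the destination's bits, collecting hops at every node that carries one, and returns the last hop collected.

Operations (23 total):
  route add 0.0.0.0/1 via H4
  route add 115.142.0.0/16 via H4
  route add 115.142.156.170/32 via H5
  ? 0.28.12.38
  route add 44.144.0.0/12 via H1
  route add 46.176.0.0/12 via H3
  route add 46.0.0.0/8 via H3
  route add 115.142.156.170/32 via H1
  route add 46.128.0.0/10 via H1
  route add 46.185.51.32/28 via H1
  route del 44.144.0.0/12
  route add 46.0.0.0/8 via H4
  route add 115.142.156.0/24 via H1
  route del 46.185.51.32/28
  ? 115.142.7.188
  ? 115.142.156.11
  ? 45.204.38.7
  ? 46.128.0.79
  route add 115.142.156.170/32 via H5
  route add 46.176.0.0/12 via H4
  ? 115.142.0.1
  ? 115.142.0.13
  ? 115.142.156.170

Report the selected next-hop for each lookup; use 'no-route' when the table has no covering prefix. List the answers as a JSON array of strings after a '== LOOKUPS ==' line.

Apply in order:
  add 0.0.0.0/1 -> H4 at depth 1
  add 115.142.0.0/16 -> H4 at depth 16
  add 115.142.156.170/32 -> H5 at depth 32
  lookup 0.28.12.38: bits 0 walk d0:-→d1:H4 -> H4
  add 44.144.0.0/12 -> H1 at depth 12
  add 46.176.0.0/12 -> H3 at depth 12
  add 46.0.0.0/8 -> H3 at depth 8
  add 115.142.156.170/32 -> H1 at depth 32
  add 46.128.0.0/10 -> H1 at depth 10
  add 46.185.51.32/28 -> H1 at depth 28
  del 44.144.0.0/12 (clear depth 12)
  add 46.0.0.0/8 -> H4 at depth 8
  add 115.142.156.0/24 -> H1 at depth 24
  del 46.185.51.32/28 (clear depth 28)
  lookup 115.142.7.188: bits 0111001110001110 walk d0:-→d1:H4→d2:-→d3:-→d4:-→d5:-→d6:-→d7:-→d8:-→d9:-→d10:-→d11:-→d12:-→d13:-→d14:-→d15:-→d16:H4 -> H4
  lookup 115.142.156.11: bits 011100111000111010011100 walk d0:-→d1:H4→d2:-→d3:-→d4:-→d5:-→d6:-→d7:-→d8:-→d9:-→d10:-→d11:-→d12:-→d13:-→d14:-→d15:-→d16:H4→d17:-→d18:-→d19:-→d20:-→d21:-→d22:-→d23:-→d24:H1 -> H1
  lookup 45.204.38.7: bits 0010110 walk d0:-→d1:H4→d2:-→d3:-→d4:-→d5:-→d6:-→d7:- -> H4
  lookup 46.128.0.79: bits 0010111010 walk d0:-→d1:H4→d2:-→d3:-→d4:-→d5:-→d6:-→d7:-→d8:H4→d9:-→d10:H1 -> H1
  add 115.142.156.170/32 -> H5 at depth 32
  add 46.176.0.0/12 -> H4 at depth 12
  lookup 115.142.0.1: bits 0111001110001110 walk d0:-→d1:H4→d2:-→d3:-→d4:-→d5:-→d6:-→d7:-→d8:-→d9:-→d10:-→d11:-→d12:-→d13:-→d14:-→d15:-→d16:H4 -> H4
  lookup 115.142.0.13: bits 0111001110001110 walk d0:-→d1:H4→d2:-→d3:-→d4:-→d5:-→d6:-→d7:-→d8:-→d9:-→d10:-→d11:-→d12:-→d13:-→d14:-→d15:-→d16:H4 -> H4
  lookup 115.142.156.170: bits 01110011100011101001110010101010 walk d0:-→d1:H4→d2:-→d3:-→d4:-→d5:-→d6:-→d7:-→d8:-→d9:-→d10:-→d11:-→d12:-→d13:-→d14:-→d15:-→d16:H4→d17:-→d18:-→d19:-→d20:-→d21:-→d22:-→d23:-→d24:H1→d25:-→d26:-→d27:-→d28:-→d29:-→d30:-→d31:-→d32:H5 -> H5

== LOOKUPS ==
["H4","H4","H1","H4","H1","H4","H4","H5"]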